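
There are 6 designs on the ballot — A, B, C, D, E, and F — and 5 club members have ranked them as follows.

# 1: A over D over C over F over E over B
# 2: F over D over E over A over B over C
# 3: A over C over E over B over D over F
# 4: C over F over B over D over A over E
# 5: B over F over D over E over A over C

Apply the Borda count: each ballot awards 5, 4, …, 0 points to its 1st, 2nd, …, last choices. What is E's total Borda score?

Borda scores:
  A: 5 + 2 + 5 + 1 + 1 = 14
  B: 0 + 1 + 2 + 3 + 5 = 11
  C: 3 + 0 + 4 + 5 + 0 = 12
  D: 4 + 4 + 1 + 2 + 3 = 14
  E: 1 + 3 + 3 + 0 + 2 = 9
  F: 2 + 5 + 0 + 4 + 4 = 15

9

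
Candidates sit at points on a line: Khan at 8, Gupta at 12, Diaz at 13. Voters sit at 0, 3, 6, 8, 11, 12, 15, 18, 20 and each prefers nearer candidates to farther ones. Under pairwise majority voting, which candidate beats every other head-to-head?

With single-peaked preferences on a line, the Condorcet winner is the candidate closest to the median voter.
The median voter (position 11) is closest to Gupta at 12.
Check: Gupta vs Khan — voters closer to Gupta: 5 of 9.

Gupta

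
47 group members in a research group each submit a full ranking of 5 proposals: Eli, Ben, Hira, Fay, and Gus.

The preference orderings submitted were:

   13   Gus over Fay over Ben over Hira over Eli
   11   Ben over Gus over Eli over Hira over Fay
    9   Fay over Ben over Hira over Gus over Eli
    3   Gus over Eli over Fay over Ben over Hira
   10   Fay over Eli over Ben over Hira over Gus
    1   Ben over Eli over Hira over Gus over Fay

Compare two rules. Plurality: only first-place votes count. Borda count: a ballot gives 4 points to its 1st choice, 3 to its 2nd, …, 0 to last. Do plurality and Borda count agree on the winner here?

Plurality first-place counts: Eli 0, Ben 12, Hira 0, Fay 19, Gus 16 → Fay.
Borda totals: Eli 64, Ben 124, Hira 54, Fay 121, Gus 107 → Ben.
The two rules disagree: plurality picks Fay, Borda picks Ben.

No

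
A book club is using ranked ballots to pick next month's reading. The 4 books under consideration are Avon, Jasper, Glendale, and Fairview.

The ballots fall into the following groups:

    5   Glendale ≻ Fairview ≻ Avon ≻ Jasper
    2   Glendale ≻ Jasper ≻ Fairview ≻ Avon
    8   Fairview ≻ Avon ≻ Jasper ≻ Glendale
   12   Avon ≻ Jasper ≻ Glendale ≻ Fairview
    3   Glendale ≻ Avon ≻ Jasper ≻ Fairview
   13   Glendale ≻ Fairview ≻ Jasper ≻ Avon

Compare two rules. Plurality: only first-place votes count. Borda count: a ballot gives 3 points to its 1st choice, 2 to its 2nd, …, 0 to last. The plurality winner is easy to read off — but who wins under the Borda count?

Plurality first-place counts: Avon 12, Jasper 0, Glendale 23, Fairview 8 → Glendale.
Borda totals: Avon 63, Jasper 52, Glendale 81, Fairview 62 → Glendale.

Glendale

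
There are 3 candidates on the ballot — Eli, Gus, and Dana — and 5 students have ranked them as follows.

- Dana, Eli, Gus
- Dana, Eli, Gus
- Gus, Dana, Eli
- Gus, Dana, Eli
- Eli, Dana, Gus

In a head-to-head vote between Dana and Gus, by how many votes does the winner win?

Ballots ranking Dana above Gus: 3.
Ballots ranking Gus above Dana: 2.
Dana wins 3–2, a margin of 1.

1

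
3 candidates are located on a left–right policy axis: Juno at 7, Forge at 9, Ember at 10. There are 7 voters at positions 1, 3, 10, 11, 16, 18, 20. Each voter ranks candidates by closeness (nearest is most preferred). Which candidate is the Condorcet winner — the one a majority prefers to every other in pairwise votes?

Ember

With single-peaked preferences on a line, the Condorcet winner is the candidate closest to the median voter.
The median voter (position 11) is closest to Ember at 10.
Check: Ember vs Juno — voters closer to Ember: 5 of 7.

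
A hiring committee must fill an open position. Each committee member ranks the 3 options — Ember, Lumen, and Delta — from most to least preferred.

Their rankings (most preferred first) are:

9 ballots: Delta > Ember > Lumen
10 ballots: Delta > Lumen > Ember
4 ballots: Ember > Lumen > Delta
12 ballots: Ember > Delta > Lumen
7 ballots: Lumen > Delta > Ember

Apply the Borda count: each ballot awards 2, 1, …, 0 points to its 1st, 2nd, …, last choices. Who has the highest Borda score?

Borda scores:
  Ember: 9·1 + 10·0 + 4·2 + 12·2 + 7·0 = 41
  Lumen: 9·0 + 10·1 + 4·1 + 12·0 + 7·2 = 28
  Delta: 9·2 + 10·2 + 4·0 + 12·1 + 7·1 = 57
Delta has the highest total.

Delta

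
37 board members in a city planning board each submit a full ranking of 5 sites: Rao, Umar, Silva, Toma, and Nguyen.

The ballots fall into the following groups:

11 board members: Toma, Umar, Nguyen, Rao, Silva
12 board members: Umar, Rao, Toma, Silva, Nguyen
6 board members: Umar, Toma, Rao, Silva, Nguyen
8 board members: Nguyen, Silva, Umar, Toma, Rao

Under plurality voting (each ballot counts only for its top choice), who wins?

First-place vote totals:
  Rao: 0
  Umar: 18
  Silva: 0
  Toma: 11
  Nguyen: 8
Umar has the most first-place votes.

Umar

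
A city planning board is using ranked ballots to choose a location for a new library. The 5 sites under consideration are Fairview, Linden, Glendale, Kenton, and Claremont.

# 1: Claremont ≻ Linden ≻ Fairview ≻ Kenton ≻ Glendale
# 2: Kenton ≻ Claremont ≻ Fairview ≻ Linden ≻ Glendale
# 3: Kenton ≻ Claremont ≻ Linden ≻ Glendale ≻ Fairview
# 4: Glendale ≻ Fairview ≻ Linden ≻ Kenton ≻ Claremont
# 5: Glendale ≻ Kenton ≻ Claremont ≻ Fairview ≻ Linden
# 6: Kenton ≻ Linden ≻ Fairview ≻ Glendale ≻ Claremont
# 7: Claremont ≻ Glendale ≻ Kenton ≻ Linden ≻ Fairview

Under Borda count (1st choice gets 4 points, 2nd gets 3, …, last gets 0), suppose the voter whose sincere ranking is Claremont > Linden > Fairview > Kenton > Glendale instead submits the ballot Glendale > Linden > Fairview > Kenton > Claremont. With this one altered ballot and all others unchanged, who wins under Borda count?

Kenton

Borda totals with the altered ballot: Fairview 10, Linden 12, Glendale 17, Kenton 19, Claremont 12.
The winner is unchanged: still Kenton.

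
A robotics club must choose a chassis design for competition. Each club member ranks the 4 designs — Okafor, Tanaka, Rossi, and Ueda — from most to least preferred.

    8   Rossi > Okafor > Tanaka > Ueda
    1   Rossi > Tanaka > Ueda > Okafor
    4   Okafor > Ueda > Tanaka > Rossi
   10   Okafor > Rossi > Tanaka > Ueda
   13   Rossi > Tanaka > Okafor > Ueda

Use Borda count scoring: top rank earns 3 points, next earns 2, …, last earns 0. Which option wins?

Borda scores:
  Okafor: 8·2 + 0 + 4·3 + 10·3 + 13·1 = 71
  Tanaka: 8·1 + 2 + 4·1 + 10·1 + 13·2 = 50
  Rossi: 8·3 + 3 + 4·0 + 10·2 + 13·3 = 86
  Ueda: 8·0 + 1 + 4·2 + 10·0 + 13·0 = 9
Rossi has the highest total.

Rossi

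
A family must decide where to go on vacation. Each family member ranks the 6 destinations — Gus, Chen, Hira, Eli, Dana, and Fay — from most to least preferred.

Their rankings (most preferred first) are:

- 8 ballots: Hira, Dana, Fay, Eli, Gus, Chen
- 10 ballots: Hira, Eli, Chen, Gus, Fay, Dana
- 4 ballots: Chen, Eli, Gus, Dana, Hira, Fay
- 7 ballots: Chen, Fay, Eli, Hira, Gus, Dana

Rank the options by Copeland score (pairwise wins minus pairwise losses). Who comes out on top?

Pairwise results:
  Gus vs Chen: Chen wins 21–8.
  Gus vs Hira: Hira wins 25–4.
  Gus vs Eli: Eli wins 29–0.
  Gus vs Dana: Gus wins 21–8.
  Gus vs Fay: Fay wins 15–14.
  Chen vs Hira: Hira wins 18–11.
  Chen vs Eli: Eli wins 18–11.
  Chen vs Dana: Chen wins 21–8.
  Chen vs Fay: Chen wins 21–8.
  Hira vs Eli: Hira wins 18–11.
  Hira vs Dana: Hira wins 25–4.
  Hira vs Fay: Hira wins 22–7.
  Eli vs Dana: Eli wins 21–8.
  Eli vs Fay: Fay wins 15–14.
  Dana vs Fay: Fay wins 17–12.
Copeland scores (wins − losses):
  Gus: 1 − 4 = -3
  Chen: 3 − 2 = 1
  Hira: 5 − 0 = 5
  Eli: 3 − 2 = 1
  Dana: 0 − 5 = -5
  Fay: 3 − 2 = 1
Hira has the best Copeland score.

Hira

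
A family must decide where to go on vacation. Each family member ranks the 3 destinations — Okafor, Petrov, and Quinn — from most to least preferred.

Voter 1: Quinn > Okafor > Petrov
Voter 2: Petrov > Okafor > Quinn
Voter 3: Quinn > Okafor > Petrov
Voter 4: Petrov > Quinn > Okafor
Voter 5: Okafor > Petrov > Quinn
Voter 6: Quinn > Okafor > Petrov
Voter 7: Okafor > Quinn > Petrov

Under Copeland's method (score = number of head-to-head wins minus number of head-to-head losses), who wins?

Quinn

Pairwise results:
  Okafor vs Petrov: Okafor wins 5–2.
  Okafor vs Quinn: Quinn wins 4–3.
  Petrov vs Quinn: Quinn wins 4–3.
Copeland scores (wins − losses):
  Okafor: 1 − 1 = 0
  Petrov: 0 − 2 = -2
  Quinn: 2 − 0 = 2
Quinn has the best Copeland score.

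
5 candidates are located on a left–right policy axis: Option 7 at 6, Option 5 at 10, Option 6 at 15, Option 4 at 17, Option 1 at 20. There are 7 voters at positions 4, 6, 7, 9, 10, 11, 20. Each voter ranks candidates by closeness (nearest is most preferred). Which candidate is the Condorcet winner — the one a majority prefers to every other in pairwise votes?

With single-peaked preferences on a line, the Condorcet winner is the candidate closest to the median voter.
The median voter (position 9) is closest to Option 5 at 10.
Check: Option 5 vs Option 1 — voters closer to Option 5: 6 of 7.

Option 5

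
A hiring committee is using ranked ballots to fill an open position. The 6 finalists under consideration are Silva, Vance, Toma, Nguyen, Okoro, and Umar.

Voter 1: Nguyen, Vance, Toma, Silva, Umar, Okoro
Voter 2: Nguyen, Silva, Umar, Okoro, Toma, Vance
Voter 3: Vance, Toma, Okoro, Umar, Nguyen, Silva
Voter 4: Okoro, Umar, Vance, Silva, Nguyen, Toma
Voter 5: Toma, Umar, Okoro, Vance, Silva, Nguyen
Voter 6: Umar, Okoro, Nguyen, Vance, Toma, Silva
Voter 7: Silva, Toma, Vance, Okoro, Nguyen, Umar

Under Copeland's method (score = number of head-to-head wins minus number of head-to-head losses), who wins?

Pairwise results:
  Silva vs Vance: Vance wins 5–2.
  Silva vs Toma: Toma wins 4–3.
  Silva vs Nguyen: Nguyen wins 4–3.
  Silva vs Okoro: Okoro wins 4–3.
  Silva vs Umar: Umar wins 4–3.
  Vance vs Toma: Vance wins 4–3.
  Vance vs Nguyen: Vance wins 4–3.
  Vance vs Okoro: Okoro wins 4–3.
  Vance vs Umar: Umar wins 4–3.
  Toma vs Nguyen: Nguyen wins 4–3.
  Toma vs Okoro: Toma wins 4–3.
  Toma vs Umar: Toma wins 4–3.
  Nguyen vs Okoro: Okoro wins 5–2.
  Nguyen vs Umar: Umar wins 4–3.
  Okoro vs Umar: Umar wins 4–3.
Copeland scores (wins − losses):
  Silva: 0 − 5 = -5
  Vance: 3 − 2 = 1
  Toma: 3 − 2 = 1
  Nguyen: 2 − 3 = -1
  Okoro: 3 − 2 = 1
  Umar: 4 − 1 = 3
Umar has the best Copeland score.

Umar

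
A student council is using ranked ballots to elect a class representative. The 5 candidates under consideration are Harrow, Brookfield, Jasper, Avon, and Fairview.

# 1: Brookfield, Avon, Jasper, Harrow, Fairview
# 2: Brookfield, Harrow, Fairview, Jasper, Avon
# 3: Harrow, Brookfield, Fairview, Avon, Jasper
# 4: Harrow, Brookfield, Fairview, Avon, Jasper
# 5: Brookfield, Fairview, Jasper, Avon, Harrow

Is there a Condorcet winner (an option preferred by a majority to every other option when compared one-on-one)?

Yes

Head-to-head results (5 voters total):
Harrow vs Brookfield: Brookfield wins 3–2.
Harrow vs Jasper: Harrow wins 3–2.
Harrow vs Avon: Harrow wins 3–2.
Harrow vs Fairview: Harrow wins 4–1.
Brookfield vs Jasper: Brookfield wins 5–0.
Brookfield vs Avon: Brookfield wins 5–0.
Brookfield vs Fairview: Brookfield wins 5–0.
Jasper vs Avon: Avon wins 3–2.
Jasper vs Fairview: Fairview wins 4–1.
Avon vs Fairview: Fairview wins 4–1.
Brookfield beats each rival — Harrow (3–2), Jasper (5–0), Avon (5–0), Fairview (5–0) — so Brookfield is the Condorcet winner.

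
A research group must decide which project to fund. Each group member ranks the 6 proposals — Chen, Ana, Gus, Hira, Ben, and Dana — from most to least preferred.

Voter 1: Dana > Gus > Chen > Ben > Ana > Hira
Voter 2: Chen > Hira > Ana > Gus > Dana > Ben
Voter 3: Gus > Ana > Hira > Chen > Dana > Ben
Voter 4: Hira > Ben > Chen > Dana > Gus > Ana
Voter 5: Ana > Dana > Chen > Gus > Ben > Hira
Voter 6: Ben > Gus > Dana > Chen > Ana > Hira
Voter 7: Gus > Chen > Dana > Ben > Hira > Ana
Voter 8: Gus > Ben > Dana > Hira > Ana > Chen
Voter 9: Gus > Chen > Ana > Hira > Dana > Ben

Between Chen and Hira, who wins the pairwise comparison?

Chen

Ballots ranking Chen above Hira: 6.
Ballots ranking Hira above Chen: 3.
Chen wins the head-to-head, 6–3.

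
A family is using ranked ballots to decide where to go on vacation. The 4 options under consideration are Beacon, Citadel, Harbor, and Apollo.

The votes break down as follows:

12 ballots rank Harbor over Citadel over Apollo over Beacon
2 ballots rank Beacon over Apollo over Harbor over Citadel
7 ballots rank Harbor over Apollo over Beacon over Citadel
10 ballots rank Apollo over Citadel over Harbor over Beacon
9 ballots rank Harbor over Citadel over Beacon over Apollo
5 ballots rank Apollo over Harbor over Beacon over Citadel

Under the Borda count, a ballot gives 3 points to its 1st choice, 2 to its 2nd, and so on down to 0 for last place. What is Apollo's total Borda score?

75

Borda scores:
  Beacon: 12·0 + 2·3 + 7·1 + 10·0 + 9·1 + 5·1 = 27
  Citadel: 12·2 + 2·0 + 7·0 + 10·2 + 9·2 + 5·0 = 62
  Harbor: 12·3 + 2·1 + 7·3 + 10·1 + 9·3 + 5·2 = 106
  Apollo: 12·1 + 2·2 + 7·2 + 10·3 + 9·0 + 5·3 = 75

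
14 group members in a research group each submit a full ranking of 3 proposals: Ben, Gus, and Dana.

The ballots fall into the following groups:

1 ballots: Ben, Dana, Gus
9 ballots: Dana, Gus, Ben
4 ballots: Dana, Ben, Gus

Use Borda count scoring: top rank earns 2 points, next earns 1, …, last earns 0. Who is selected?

Dana

Borda scores:
  Ben: 2 + 9·0 + 4·1 = 6
  Gus: 0 + 9·1 + 4·0 = 9
  Dana: 1 + 9·2 + 4·2 = 27
Dana has the highest total.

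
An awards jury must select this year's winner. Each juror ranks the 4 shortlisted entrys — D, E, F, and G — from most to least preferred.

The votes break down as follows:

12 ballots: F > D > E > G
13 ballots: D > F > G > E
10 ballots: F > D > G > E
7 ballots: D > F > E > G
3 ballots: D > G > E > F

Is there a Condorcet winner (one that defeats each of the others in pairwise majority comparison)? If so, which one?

D

Head-to-head results (45 voters total):
D vs E: D wins 45–0.
D vs F: D wins 23–22.
D vs G: D wins 45–0.
E vs F: F wins 42–3.
E vs G: G wins 26–19.
F vs G: F wins 42–3.
D beats each rival — E (45–0), F (23–22), G (45–0) — so D is the Condorcet winner.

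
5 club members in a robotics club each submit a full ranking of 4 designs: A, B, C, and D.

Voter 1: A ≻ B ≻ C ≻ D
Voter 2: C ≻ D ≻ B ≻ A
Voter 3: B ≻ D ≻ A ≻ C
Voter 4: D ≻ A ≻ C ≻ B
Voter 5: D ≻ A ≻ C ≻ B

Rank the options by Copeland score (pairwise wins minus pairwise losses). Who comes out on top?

Pairwise results:
  A vs B: A wins 3–2.
  A vs C: A wins 4–1.
  A vs D: D wins 4–1.
  B vs C: C wins 3–2.
  B vs D: D wins 3–2.
  C vs D: D wins 3–2.
Copeland scores (wins − losses):
  A: 2 − 1 = 1
  B: 0 − 3 = -3
  C: 1 − 2 = -1
  D: 3 − 0 = 3
D has the best Copeland score.

D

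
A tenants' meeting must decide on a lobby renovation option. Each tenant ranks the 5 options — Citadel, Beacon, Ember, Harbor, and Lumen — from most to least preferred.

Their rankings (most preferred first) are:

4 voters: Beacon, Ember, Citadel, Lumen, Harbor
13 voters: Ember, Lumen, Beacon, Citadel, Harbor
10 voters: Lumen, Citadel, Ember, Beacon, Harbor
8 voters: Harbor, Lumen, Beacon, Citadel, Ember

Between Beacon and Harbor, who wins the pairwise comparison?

Beacon

Ballots ranking Beacon above Harbor: 4+13+10 = 27.
Ballots ranking Harbor above Beacon: 8.
Beacon wins the head-to-head, 27–8.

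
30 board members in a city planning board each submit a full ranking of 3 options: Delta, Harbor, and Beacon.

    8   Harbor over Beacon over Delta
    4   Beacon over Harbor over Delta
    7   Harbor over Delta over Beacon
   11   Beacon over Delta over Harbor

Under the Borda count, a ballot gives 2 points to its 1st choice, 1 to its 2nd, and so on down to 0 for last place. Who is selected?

Borda scores:
  Delta: 8·0 + 4·0 + 7·1 + 11·1 = 18
  Harbor: 8·2 + 4·1 + 7·2 + 11·0 = 34
  Beacon: 8·1 + 4·2 + 7·0 + 11·2 = 38
Beacon has the highest total.

Beacon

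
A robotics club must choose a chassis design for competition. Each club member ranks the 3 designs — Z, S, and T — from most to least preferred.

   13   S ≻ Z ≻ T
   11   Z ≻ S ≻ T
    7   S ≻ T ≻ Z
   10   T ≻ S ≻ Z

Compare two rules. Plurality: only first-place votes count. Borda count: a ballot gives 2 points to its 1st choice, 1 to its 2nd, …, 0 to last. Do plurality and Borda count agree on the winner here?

Plurality first-place counts: Z 11, S 20, T 10 → S.
Borda totals: Z 35, S 61, T 27 → S.
The two rules agree on S.

Yes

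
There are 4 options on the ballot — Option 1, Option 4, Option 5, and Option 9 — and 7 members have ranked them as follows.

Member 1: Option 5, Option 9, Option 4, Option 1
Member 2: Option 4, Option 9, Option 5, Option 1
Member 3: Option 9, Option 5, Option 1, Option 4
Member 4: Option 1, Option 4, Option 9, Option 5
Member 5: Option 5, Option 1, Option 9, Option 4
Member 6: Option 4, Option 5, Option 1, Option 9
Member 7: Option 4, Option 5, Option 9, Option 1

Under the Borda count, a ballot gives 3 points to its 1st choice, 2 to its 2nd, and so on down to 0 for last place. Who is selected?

Borda scores:
  Option 1: 0 + 0 + 1 + 3 + 2 + 1 + 0 = 7
  Option 4: 1 + 3 + 0 + 2 + 0 + 3 + 3 = 12
  Option 5: 3 + 1 + 2 + 0 + 3 + 2 + 2 = 13
  Option 9: 2 + 2 + 3 + 1 + 1 + 0 + 1 = 10
Option 5 has the highest total.

Option 5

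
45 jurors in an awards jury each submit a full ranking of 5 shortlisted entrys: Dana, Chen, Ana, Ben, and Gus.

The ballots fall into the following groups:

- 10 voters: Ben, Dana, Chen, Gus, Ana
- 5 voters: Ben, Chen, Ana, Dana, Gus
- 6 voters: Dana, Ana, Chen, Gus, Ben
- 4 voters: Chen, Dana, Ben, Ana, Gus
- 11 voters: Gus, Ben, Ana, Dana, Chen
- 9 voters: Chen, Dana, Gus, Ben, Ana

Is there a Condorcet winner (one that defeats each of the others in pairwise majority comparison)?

Head-to-head results (45 voters total):
Dana vs Chen: Dana wins 27–18.
Dana vs Ana: Dana wins 29–16.
Dana vs Ben: Ben wins 26–19.
Dana vs Gus: Dana wins 34–11.
Chen vs Ana: Chen wins 28–17.
Chen vs Ben: Ben wins 26–19.
Chen vs Gus: Chen wins 34–11.
Ana vs Ben: Ben wins 39–6.
Ana vs Gus: Gus wins 30–15.
Ben vs Gus: Gus wins 26–19.
No candidate beats all others: Dana beats Gus beats Ben beats Dana, a majority cycle.

No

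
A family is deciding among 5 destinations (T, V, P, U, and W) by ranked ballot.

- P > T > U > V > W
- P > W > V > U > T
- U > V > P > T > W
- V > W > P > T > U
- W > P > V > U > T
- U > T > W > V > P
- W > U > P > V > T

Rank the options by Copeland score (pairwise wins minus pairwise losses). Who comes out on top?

W

Pairwise results:
  T vs V: V wins 5–2.
  T vs P: P wins 6–1.
  T vs U: U wins 5–2.
  T vs W: W wins 4–3.
  V vs P: P wins 4–3.
  V vs U: U wins 4–3.
  V vs W: W wins 4–3.
  P vs U: P wins 4–3.
  P vs W: W wins 4–3.
  U vs W: W wins 4–3.
Copeland scores (wins − losses):
  T: 0 − 4 = -4
  V: 1 − 3 = -2
  P: 3 − 1 = 2
  U: 2 − 2 = 0
  W: 4 − 0 = 4
W has the best Copeland score.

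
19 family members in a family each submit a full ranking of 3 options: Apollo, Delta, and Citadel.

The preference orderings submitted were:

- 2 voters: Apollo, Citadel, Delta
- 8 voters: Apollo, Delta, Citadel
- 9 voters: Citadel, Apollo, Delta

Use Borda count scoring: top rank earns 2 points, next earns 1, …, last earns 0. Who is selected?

Apollo

Borda scores:
  Apollo: 2·2 + 8·2 + 9·1 = 29
  Delta: 2·0 + 8·1 + 9·0 = 8
  Citadel: 2·1 + 8·0 + 9·2 = 20
Apollo has the highest total.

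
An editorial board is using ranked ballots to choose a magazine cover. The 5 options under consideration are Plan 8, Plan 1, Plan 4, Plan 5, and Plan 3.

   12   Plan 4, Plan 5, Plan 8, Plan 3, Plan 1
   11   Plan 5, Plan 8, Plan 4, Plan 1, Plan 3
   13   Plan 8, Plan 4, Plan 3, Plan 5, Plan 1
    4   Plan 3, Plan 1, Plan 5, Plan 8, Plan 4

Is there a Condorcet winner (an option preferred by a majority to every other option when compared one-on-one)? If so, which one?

None — there is no Condorcet winner

Head-to-head results (40 voters total):
Plan 8 vs Plan 1: Plan 8 wins 36–4.
Plan 8 vs Plan 4: Plan 8 wins 28–12.
Plan 8 vs Plan 5: Plan 5 wins 27–13.
Plan 8 vs Plan 3: Plan 8 wins 36–4.
Plan 1 vs Plan 4: Plan 4 wins 36–4.
Plan 1 vs Plan 5: Plan 5 wins 36–4.
Plan 1 vs Plan 3: Plan 3 wins 29–11.
Plan 4 vs Plan 5: Plan 4 wins 25–15.
Plan 4 vs Plan 3: Plan 4 wins 36–4.
Plan 5 vs Plan 3: Plan 5 wins 23–17.
No candidate beats all others: Plan 8 beats Plan 4 beats Plan 5 beats Plan 8, a majority cycle.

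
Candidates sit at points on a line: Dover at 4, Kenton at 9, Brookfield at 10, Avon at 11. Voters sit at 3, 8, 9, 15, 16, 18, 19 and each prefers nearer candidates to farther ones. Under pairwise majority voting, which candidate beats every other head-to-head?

With single-peaked preferences on a line, the Condorcet winner is the candidate closest to the median voter.
The median voter (position 15) is closest to Avon at 11.
Check: Avon vs Brookfield — voters closer to Avon: 4 of 7.

Avon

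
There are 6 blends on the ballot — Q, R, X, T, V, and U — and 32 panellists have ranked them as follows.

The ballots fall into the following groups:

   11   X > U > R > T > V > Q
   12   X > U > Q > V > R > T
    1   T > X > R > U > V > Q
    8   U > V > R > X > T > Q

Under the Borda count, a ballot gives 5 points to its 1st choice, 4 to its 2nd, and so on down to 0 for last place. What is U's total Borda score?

134

Borda scores:
  Q: 11·0 + 12·3 + 0 + 8·0 = 36
  R: 11·3 + 12·1 + 3 + 8·3 = 72
  X: 11·5 + 12·5 + 4 + 8·2 = 135
  T: 11·2 + 12·0 + 5 + 8·1 = 35
  V: 11·1 + 12·2 + 1 + 8·4 = 68
  U: 11·4 + 12·4 + 2 + 8·5 = 134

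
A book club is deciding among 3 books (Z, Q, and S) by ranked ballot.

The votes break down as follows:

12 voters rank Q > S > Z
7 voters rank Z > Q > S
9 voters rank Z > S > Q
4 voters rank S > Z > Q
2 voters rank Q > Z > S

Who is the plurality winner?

First-place vote totals:
  Z: 16
  Q: 14
  S: 4
Z has the most first-place votes.

Z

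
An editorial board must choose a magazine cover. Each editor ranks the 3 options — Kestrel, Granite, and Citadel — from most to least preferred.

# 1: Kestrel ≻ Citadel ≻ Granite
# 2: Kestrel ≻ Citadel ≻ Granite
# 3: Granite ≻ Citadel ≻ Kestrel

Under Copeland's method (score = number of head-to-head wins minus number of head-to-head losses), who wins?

Kestrel

Pairwise results:
  Kestrel vs Granite: Kestrel wins 2–1.
  Kestrel vs Citadel: Kestrel wins 2–1.
  Granite vs Citadel: Citadel wins 2–1.
Copeland scores (wins − losses):
  Kestrel: 2 − 0 = 2
  Granite: 0 − 2 = -2
  Citadel: 1 − 1 = 0
Kestrel has the best Copeland score.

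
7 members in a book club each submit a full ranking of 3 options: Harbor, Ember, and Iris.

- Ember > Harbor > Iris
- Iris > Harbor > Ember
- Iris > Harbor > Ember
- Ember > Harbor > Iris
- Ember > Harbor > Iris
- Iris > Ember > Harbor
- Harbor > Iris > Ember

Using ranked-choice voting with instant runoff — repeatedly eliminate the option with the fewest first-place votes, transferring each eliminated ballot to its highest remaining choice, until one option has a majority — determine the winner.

Round 1: Ember 3, Iris 3, Harbor 1. Harbor has the fewest and is eliminated.
Round 2: Iris 4, Ember 3. Iris has a majority.

Iris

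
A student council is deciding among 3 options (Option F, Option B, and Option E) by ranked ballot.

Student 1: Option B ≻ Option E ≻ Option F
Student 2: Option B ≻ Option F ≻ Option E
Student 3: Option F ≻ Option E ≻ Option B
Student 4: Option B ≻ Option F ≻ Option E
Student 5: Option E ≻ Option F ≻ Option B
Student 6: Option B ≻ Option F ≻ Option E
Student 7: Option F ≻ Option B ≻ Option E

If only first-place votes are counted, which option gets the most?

First-place vote totals:
  Option F: 2
  Option B: 4
  Option E: 1
Option B has the most first-place votes.

Option B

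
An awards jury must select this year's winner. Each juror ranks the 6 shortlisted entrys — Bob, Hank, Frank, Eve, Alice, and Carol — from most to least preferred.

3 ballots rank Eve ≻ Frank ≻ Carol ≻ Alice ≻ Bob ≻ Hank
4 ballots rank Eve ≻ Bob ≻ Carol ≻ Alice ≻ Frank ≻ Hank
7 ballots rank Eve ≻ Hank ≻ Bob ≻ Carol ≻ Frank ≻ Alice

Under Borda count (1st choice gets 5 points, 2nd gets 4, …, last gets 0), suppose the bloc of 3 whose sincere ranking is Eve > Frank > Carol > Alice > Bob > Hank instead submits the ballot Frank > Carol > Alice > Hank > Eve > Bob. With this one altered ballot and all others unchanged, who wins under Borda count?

Eve

Borda totals with the altered ballot: Bob 37, Hank 34, Frank 26, Eve 58, Alice 17, Carol 38.
The winner is unchanged: still Eve.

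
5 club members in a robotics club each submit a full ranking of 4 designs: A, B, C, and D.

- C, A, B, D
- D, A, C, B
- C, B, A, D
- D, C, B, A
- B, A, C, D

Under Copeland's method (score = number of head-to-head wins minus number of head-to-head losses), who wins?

Pairwise results:
  A vs B: B wins 3–2.
  A vs C: C wins 3–2.
  A vs D: A wins 3–2.
  B vs C: C wins 4–1.
  B vs D: B wins 3–2.
  C vs D: C wins 3–2.
Copeland scores (wins − losses):
  A: 1 − 2 = -1
  B: 2 − 1 = 1
  C: 3 − 0 = 3
  D: 0 − 3 = -3
C has the best Copeland score.

C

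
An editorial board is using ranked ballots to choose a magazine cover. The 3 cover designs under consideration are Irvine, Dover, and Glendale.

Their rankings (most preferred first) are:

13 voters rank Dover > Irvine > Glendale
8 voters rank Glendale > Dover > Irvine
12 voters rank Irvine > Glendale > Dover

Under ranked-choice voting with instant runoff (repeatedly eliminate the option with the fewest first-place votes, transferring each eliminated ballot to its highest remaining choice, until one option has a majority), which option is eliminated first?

Round 1: Dover 13, Irvine 12, Glendale 8. Glendale has the fewest and is eliminated.
Round 2: Dover 21, Irvine 12. Dover has a majority.

Glendale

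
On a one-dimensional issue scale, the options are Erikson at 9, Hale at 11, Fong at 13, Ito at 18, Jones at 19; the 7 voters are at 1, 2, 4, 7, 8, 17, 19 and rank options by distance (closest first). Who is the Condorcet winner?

With single-peaked preferences on a line, the Condorcet winner is the candidate closest to the median voter.
The median voter (position 7) is closest to Erikson at 9.
Check: Erikson vs Ito — voters closer to Erikson: 5 of 7.

Erikson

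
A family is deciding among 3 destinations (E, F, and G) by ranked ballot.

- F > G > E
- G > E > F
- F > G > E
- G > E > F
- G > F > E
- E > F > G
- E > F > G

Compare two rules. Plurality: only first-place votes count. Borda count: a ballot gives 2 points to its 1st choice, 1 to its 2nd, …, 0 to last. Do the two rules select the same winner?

Yes

Plurality first-place counts: E 2, F 2, G 3 → G.
Borda totals: E 6, F 7, G 8 → G.
The two rules agree on G.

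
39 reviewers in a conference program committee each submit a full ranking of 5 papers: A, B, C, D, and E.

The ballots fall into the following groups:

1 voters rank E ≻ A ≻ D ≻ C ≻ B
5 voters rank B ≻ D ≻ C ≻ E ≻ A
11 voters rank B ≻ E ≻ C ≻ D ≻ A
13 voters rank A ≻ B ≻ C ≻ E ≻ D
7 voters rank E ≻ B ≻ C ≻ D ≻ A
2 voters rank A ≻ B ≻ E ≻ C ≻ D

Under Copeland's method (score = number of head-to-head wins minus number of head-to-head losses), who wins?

B

Pairwise results:
  A vs B: B wins 23–16.
  A vs C: C wins 23–16.
  A vs D: D wins 23–16.
  A vs E: E wins 24–15.
  B vs C: B wins 38–1.
  B vs D: B wins 38–1.
  B vs E: B wins 31–8.
  C vs D: C wins 33–6.
  C vs E: E wins 21–18.
  D vs E: E wins 34–5.
Copeland scores (wins − losses):
  A: 0 − 4 = -4
  B: 4 − 0 = 4
  C: 2 − 2 = 0
  D: 1 − 3 = -2
  E: 3 − 1 = 2
B has the best Copeland score.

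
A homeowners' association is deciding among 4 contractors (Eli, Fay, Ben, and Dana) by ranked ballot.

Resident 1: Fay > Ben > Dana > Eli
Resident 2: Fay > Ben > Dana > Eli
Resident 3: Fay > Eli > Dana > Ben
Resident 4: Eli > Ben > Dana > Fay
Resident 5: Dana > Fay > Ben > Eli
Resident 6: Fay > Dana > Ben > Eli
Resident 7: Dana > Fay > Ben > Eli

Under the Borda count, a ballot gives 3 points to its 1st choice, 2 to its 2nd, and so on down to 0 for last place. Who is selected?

Fay

Borda scores:
  Eli: 0 + 0 + 2 + 3 + 0 + 0 + 0 = 5
  Fay: 3 + 3 + 3 + 0 + 2 + 3 + 2 = 16
  Ben: 2 + 2 + 0 + 2 + 1 + 1 + 1 = 9
  Dana: 1 + 1 + 1 + 1 + 3 + 2 + 3 = 12
Fay has the highest total.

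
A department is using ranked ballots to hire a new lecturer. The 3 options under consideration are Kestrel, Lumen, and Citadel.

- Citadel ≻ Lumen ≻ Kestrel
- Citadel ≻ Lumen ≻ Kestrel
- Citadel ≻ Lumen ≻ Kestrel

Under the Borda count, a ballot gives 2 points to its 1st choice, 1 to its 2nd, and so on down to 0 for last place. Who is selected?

Borda scores:
  Kestrel: 0 + 0 + 0 = 0
  Lumen: 1 + 1 + 1 = 3
  Citadel: 2 + 2 + 2 = 6
Citadel has the highest total.

Citadel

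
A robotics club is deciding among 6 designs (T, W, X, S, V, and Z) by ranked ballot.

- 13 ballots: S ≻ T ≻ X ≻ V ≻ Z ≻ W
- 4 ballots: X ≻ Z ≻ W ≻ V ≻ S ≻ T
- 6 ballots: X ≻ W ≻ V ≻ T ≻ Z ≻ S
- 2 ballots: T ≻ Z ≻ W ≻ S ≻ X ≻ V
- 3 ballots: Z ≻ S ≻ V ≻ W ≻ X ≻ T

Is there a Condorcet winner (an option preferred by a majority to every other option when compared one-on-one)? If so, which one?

There is no Condorcet winner

Head-to-head results (28 voters total):
T vs W: T wins 15–13.
T vs X: T wins 15–13.
T vs S: S wins 20–8.
T vs V: T wins 15–13.
T vs Z: T wins 21–7.
W vs X: X wins 23–5.
W vs S: S wins 16–12.
W vs V: V wins 16–12.
W vs Z: Z wins 22–6.
X vs S: S wins 18–10.
X vs V: X wins 25–3.
X vs Z: X wins 23–5.
S vs V: S wins 18–10.
S vs Z: Z wins 15–13.
V vs Z: V wins 19–9.
No candidate beats all others: T beats Z beats S beats T, a majority cycle.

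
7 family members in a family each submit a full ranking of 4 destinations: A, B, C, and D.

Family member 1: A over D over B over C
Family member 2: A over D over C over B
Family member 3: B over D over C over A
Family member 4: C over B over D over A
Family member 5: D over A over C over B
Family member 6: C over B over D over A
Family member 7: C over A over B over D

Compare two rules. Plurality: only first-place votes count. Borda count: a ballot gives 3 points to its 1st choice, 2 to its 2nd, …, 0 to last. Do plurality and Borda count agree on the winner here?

Yes

Plurality first-place counts: A 2, B 1, C 3, D 1 → C.
Borda totals: A 10, B 9, C 12, D 11 → C.
The two rules agree on C.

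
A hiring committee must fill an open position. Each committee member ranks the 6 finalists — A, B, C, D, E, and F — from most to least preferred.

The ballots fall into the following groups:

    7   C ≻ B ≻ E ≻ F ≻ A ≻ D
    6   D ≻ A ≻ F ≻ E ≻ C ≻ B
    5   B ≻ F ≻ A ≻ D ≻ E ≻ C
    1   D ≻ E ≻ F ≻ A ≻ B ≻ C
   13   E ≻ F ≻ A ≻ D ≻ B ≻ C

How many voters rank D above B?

Ballots ranking D above B: 6+1+13 = 20.
Ballots ranking B above D: 7+5 = 12.
So 20 of 32 voters prefer D to B.

20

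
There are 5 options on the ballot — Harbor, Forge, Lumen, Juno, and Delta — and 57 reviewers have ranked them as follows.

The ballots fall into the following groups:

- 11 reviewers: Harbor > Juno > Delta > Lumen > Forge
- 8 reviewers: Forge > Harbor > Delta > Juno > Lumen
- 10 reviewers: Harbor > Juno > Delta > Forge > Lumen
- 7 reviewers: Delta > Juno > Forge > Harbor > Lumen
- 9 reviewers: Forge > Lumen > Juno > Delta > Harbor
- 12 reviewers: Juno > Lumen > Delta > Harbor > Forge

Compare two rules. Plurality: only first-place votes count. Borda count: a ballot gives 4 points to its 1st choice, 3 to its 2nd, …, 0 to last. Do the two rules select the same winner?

No

Plurality first-place counts: Harbor 21, Forge 17, Lumen 0, Juno 12, Delta 7 → Harbor.
Borda totals: Harbor 127, Forge 92, Lumen 74, Juno 158, Delta 119 → Juno.
The two rules disagree: plurality picks Harbor, Borda picks Juno.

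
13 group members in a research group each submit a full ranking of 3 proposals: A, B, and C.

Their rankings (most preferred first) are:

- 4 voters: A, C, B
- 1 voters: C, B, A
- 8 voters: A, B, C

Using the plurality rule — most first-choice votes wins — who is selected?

First-place vote totals:
  A: 12
  B: 0
  C: 1
A has the most first-place votes.

A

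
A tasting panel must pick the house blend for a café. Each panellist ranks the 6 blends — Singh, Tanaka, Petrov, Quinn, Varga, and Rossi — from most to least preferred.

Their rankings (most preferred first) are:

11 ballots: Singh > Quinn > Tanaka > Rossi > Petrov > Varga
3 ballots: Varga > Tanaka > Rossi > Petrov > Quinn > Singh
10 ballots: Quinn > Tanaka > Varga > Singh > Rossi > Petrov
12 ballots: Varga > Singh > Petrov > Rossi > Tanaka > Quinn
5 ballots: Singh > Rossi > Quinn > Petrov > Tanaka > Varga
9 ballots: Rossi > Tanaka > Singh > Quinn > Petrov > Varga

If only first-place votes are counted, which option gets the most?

Singh

First-place vote totals:
  Singh: 16
  Tanaka: 0
  Petrov: 0
  Quinn: 10
  Varga: 15
  Rossi: 9
Singh has the most first-place votes.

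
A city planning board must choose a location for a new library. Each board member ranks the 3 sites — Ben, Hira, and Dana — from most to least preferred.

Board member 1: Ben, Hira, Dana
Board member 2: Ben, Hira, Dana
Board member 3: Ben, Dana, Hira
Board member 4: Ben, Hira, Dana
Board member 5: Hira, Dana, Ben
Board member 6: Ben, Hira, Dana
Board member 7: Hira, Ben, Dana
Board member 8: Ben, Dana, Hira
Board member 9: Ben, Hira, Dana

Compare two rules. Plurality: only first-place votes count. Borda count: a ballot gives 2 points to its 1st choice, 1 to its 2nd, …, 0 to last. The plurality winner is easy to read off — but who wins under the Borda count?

Plurality first-place counts: Ben 7, Hira 2, Dana 0 → Ben.
Borda totals: Ben 15, Hira 9, Dana 3 → Ben.

Ben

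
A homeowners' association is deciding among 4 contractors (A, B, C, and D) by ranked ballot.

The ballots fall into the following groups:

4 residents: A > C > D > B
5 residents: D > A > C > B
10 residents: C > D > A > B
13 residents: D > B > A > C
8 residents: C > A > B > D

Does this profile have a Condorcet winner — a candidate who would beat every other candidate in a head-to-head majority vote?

Head-to-head results (40 voters total):
A vs B: A wins 27–13.
A vs C: A wins 22–18.
A vs D: D wins 28–12.
B vs C: C wins 27–13.
B vs D: D wins 32–8.
C vs D: C wins 22–18.
No candidate beats all others: A beats C beats D beats A, a majority cycle.

No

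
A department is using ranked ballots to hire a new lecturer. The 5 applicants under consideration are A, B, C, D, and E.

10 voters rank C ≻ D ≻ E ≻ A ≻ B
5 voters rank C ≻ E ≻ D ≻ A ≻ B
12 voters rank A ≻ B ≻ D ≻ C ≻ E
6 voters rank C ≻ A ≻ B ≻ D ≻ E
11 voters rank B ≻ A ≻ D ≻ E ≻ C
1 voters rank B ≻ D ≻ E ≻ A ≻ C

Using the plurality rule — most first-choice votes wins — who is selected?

First-place vote totals:
  A: 12
  B: 12
  C: 21
  D: 0
  E: 0
C has the most first-place votes.

C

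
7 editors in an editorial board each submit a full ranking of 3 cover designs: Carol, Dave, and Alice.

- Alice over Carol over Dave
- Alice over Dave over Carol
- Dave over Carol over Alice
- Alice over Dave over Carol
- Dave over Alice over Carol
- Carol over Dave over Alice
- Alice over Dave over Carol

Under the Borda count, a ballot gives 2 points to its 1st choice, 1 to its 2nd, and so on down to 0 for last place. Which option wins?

Alice

Borda scores:
  Carol: 1 + 0 + 1 + 0 + 0 + 2 + 0 = 4
  Dave: 0 + 1 + 2 + 1 + 2 + 1 + 1 = 8
  Alice: 2 + 2 + 0 + 2 + 1 + 0 + 2 = 9
Alice has the highest total.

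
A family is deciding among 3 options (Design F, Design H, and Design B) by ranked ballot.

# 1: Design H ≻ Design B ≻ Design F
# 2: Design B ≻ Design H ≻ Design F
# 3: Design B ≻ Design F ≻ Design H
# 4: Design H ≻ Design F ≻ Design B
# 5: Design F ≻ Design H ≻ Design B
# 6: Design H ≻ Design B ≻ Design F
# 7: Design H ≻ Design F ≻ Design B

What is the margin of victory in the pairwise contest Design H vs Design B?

3

Ballots ranking Design H above Design B: 5.
Ballots ranking Design B above Design H: 2.
Design H wins 5–2, a margin of 3.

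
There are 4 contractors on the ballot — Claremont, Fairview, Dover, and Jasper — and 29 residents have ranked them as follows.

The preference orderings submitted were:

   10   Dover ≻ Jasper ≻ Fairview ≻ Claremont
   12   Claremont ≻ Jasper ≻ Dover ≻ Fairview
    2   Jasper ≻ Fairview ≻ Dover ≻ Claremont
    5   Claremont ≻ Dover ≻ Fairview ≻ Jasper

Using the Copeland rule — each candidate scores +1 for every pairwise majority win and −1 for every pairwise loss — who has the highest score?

Pairwise results:
  Claremont vs Fairview: Claremont wins 17–12.
  Claremont vs Dover: Claremont wins 17–12.
  Claremont vs Jasper: Claremont wins 17–12.
  Fairview vs Dover: Dover wins 27–2.
  Fairview vs Jasper: Jasper wins 24–5.
  Dover vs Jasper: Dover wins 15–14.
Copeland scores (wins − losses):
  Claremont: 3 − 0 = 3
  Fairview: 0 − 3 = -3
  Dover: 2 − 1 = 1
  Jasper: 1 − 2 = -1
Claremont has the best Copeland score.

Claremont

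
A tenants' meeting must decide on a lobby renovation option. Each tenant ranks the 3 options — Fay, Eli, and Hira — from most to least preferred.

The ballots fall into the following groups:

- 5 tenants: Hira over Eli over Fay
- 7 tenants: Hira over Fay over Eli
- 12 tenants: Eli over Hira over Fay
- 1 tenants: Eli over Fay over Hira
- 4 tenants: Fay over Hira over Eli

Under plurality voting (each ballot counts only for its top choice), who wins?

First-place vote totals:
  Fay: 4
  Eli: 13
  Hira: 12
Eli has the most first-place votes.

Eli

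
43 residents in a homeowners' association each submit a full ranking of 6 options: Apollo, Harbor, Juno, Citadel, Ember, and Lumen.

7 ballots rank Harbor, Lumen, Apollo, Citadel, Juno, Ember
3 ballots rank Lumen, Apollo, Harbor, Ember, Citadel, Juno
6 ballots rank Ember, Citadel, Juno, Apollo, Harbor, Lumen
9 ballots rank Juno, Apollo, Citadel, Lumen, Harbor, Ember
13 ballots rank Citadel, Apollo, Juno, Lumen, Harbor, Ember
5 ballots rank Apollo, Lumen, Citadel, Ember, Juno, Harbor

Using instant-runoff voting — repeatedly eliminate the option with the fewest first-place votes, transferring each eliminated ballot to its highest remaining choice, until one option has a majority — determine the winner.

Round 1: Citadel 13, Juno 9, Harbor 7, Ember 6, Apollo 5, Lumen 3. Lumen has the fewest and is eliminated.
Round 2: Citadel 13, Juno 9, Apollo 8, Harbor 7, Ember 6. Ember has the fewest and is eliminated.
Round 3: Citadel 19, Juno 9, Apollo 8, Harbor 7. Harbor has the fewest and is eliminated.
Round 4: Citadel 19, Apollo 15, Juno 9. Juno has the fewest and is eliminated.
Round 5: Apollo 24, Citadel 19. Apollo has a majority.

Apollo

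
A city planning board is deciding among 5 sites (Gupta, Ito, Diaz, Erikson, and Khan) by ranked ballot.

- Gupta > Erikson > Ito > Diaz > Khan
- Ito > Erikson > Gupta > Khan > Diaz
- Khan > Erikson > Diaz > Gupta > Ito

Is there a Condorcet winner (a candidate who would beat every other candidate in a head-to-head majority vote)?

Head-to-head results (3 voters total):
Gupta vs Ito: Gupta wins 2–1.
Gupta vs Diaz: Gupta wins 2–1.
Gupta vs Erikson: Erikson wins 2–1.
Gupta vs Khan: Gupta wins 2–1.
Ito vs Diaz: Ito wins 2–1.
Ito vs Erikson: Erikson wins 2–1.
Ito vs Khan: Ito wins 2–1.
Diaz vs Erikson: Erikson wins 3–0.
Diaz vs Khan: Khan wins 2–1.
Erikson vs Khan: Erikson wins 2–1.
Erikson beats each rival — Gupta (2–1), Ito (2–1), Diaz (3–0), Khan (2–1) — so Erikson is the Condorcet winner.

Yes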